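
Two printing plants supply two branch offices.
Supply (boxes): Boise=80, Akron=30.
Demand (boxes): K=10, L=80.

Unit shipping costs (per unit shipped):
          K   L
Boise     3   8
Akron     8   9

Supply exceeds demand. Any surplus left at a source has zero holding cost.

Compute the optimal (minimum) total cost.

680

One minimum-cost allocation:
  Boise to K: 10 × 3 = 30
  Boise to L: 70 × 8 = 560
  Akron to L: 10 × 9 = 90
Total = 30 + 560 + 90 = 680.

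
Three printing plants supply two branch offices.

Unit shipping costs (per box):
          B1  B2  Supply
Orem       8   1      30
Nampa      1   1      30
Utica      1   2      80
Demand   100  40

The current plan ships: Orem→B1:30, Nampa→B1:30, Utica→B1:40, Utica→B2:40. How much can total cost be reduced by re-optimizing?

250

Current plan cost = 30·8 + 30·1 + 40·1 + 40·2 = 390.
Optimal plan:
  Orem→B2: 30 × 1 = 30
  Nampa→B1: 20 × 1 = 20
  Nampa→B2: 10 × 1 = 10
  Utica→B1: 80 × 1 = 80
Optimal cost = 140.
Saving = 390 − 140 = 250.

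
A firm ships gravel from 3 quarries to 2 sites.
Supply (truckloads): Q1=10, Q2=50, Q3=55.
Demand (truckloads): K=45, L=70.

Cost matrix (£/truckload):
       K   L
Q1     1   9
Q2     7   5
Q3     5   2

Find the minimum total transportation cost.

440

Optimal allocation:
  Q1->K: 10 × £1 = £10
  Q2->K: 35 × £7 = £245
  Q2->L: 15 × £5 = £75
  Q3->L: 55 × £2 = £110
Total = 10 + 245 + 75 + 110 = £440.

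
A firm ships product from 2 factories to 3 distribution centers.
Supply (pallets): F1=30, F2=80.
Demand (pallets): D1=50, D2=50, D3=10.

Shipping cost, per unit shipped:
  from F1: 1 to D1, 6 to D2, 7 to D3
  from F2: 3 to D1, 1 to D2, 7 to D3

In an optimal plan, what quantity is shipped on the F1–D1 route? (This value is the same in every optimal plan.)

Solving gives:
  F1–D1: 30 × 1 = 30
  F2–D1: 20 × 3 = 60
  F2–D2: 50 × 1 = 50
  F2–D3: 10 × 7 = 70
Total cost = 210.
So F1→D1 carries 30 pallets.

30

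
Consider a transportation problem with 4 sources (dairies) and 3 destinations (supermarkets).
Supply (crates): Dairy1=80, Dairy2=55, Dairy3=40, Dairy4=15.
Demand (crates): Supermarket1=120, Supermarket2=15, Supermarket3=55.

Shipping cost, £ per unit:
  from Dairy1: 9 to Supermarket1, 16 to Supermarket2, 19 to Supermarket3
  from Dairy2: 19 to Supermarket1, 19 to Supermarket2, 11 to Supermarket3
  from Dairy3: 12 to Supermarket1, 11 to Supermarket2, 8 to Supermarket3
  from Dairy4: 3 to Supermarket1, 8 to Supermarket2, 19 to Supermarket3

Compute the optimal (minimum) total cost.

1835

A cheapest plan:
  Dairy1->Supermarket1: 80 × £9 = £720
  Dairy2->Supermarket3: 55 × £11 = £605
  Dairy3->Supermarket1: 25 × £12 = £300
  Dairy3->Supermarket2: 15 × £11 = £165
  Dairy4->Supermarket1: 15 × £3 = £45
Total = 720 + 605 + 300 + 165 + 45 = £1835.
(Supply check: Dairy1 ships 80; Dairy2 ships 55; Dairy3 ships 40; Dairy4 ships 15.)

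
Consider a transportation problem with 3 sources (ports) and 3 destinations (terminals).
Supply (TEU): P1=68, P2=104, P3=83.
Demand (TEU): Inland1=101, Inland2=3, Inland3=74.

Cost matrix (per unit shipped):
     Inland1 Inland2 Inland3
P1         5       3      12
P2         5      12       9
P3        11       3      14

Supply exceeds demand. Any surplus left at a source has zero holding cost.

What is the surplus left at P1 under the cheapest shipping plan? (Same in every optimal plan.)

An optimal plan:
  P1→Inland1: 68 × 5 = 340
  P2→Inland1: 33 × 5 = 165
  P2→Inland3: 71 × 9 = 639
  P3→Inland2: 3 × 3 = 9
  P3→Inland3: 3 × 14 = 42
Total cost = 1195.
P1 ships 68 of its 68, leaving 0.

0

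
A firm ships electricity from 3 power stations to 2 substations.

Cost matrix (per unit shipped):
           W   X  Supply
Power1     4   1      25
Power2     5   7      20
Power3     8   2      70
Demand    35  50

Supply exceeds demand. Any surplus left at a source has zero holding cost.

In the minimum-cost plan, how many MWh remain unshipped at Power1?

Minimum-cost shipments:
  Power1 to W: 15 × 4 = 60
  Power1 to X: 10 × 1 = 10
  Power2 to W: 20 × 5 = 100
  Power3 to X: 40 × 2 = 80
Total cost = 250.
Power1 ships 25 of its 25, leaving 0.

0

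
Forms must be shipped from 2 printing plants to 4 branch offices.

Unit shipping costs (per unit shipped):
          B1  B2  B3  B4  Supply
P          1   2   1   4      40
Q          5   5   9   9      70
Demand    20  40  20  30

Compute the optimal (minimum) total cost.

Optimal allocation:
  P to B3: 20 × 1 = 20
  P to B4: 20 × 4 = 80
  Q to B1: 20 × 5 = 100
  Q to B2: 40 × 5 = 200
  Q to B4: 10 × 9 = 90
Total = 20 + 80 + 100 + 200 + 90 = 490.

490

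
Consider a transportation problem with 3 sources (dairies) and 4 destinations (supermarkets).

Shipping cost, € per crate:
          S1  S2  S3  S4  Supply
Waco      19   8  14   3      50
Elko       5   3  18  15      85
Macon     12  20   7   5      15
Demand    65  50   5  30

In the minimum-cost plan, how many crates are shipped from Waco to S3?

0

Solving gives:
  Waco->S2: 30 × €8 = €240
  Waco->S4: 20 × €3 = €60
  Elko->S1: 65 × €5 = €325
  Elko->S2: 20 × €3 = €60
  Macon->S3: 5 × €7 = €35
  Macon->S4: 10 × €5 = €50
Total cost = €770.
The route Waco→S3 is not used.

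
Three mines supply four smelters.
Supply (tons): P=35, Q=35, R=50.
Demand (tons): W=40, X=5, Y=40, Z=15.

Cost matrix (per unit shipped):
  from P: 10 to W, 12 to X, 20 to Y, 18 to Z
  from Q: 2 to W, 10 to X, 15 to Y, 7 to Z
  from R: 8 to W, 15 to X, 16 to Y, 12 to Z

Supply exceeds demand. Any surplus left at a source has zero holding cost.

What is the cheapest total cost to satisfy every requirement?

An optimal shipping plan:
  P to W: 10 × 10 = 100
  P to X: 5 × 12 = 60
  Q to W: 30 × 2 = 60
  Q to Z: 5 × 7 = 35
  R to Y: 40 × 16 = 640
  R to Z: 10 × 12 = 120
Total = 100 + 60 + 60 + 35 + 640 + 120 = 1015.
(Supply check: P ships 15; Q ships 35; R ships 50.)

1015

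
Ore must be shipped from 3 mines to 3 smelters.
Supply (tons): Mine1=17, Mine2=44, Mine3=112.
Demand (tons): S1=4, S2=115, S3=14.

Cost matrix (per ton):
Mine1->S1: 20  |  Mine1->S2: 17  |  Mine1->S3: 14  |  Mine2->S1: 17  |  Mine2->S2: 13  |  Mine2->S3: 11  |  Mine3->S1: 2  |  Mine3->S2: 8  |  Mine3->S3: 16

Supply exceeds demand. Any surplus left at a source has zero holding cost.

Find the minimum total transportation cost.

A cheapest plan:
  Mine2–S2: 7 × 13 = 91
  Mine2–S3: 14 × 11 = 154
  Mine3–S1: 4 × 2 = 8
  Mine3–S2: 108 × 8 = 864
Total = 91 + 154 + 8 + 864 = 1117.

1117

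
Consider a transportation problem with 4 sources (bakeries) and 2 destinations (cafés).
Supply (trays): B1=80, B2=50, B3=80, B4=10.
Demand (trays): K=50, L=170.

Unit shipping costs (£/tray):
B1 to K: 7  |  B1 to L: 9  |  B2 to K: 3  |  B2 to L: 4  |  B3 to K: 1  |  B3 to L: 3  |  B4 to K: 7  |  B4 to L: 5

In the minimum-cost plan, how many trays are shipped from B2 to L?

The minimum-cost plan:
  B1->K: 50 × £7 = £350
  B1->L: 30 × £9 = £270
  B2->L: 50 × £4 = £200
  B3->L: 80 × £3 = £240
  B4->L: 10 × £5 = £50
Total cost = £1110.
So B2→L carries 50 trays.

50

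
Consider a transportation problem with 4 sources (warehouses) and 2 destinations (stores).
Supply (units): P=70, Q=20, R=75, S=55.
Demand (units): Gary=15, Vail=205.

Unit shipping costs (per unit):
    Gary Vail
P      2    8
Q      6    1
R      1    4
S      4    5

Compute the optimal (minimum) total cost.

1065

A cheapest plan:
  P–Gary: 15 × 2 = 30
  P–Vail: 55 × 8 = 440
  Q–Vail: 20 × 1 = 20
  R–Vail: 75 × 4 = 300
  S–Vail: 55 × 5 = 275
Total = 30 + 440 + 20 + 300 + 275 = 1065.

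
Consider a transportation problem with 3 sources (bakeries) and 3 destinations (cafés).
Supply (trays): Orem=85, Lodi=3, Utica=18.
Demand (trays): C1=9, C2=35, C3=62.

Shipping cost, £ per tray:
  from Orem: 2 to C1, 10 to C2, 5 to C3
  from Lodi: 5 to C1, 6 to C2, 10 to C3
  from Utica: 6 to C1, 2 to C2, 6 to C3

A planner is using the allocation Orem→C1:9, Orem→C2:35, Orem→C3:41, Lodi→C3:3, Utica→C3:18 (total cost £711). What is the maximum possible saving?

Current plan cost = 9·2 + 35·10 + 41·5 + 3·10 + 18·6 = £711.
Optimal plan:
  Orem->C1: 9 × £2 = £18
  Orem->C2: 14 × £10 = £140
  Orem->C3: 62 × £5 = £310
  Lodi->C2: 3 × £6 = £18
  Utica->C2: 18 × £2 = £36
Optimal cost = £522.
Saving = 711 − 522 = £189.

189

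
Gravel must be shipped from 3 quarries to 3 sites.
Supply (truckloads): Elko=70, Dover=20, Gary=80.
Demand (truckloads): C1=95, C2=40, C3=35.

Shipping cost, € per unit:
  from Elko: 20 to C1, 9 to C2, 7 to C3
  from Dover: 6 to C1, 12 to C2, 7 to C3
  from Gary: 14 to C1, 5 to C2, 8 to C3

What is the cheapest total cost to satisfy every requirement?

1755

A cheapest plan:
  Elko->C2: 35 truckloads
  Elko->C3: 35 truckloads
  Dover->C1: 20 truckloads
  Gary->C1: 75 truckloads
  Gary->C2: 5 truckloads
Total cost = €1755.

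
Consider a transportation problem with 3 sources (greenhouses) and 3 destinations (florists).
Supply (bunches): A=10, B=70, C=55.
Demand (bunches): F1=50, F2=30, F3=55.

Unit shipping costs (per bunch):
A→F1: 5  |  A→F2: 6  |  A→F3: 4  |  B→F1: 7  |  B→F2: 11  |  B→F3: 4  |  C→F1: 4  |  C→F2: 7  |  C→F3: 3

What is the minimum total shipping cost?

A cheapest plan:
  A→F2: 10 bunches
  B→F1: 15 bunches
  B→F3: 55 bunches
  C→F1: 35 bunches
  C→F2: 20 bunches
Total cost = 665.

665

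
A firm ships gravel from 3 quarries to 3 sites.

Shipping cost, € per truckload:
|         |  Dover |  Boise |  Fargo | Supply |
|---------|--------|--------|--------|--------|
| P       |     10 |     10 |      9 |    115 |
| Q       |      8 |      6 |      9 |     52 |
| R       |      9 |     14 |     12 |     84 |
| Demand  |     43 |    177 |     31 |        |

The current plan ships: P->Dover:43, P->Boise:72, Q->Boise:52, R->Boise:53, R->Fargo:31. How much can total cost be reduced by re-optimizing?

215

Current plan cost = 43·10 + 72·10 + 52·6 + 53·14 + 31·12 = €2576.
Optimal plan:
  P→Boise: 115 × €10 = €1150
  Q→Boise: 52 × €6 = €312
  R→Dover: 43 × €9 = €387
  R→Boise: 10 × €14 = €140
  R→Fargo: 31 × €12 = €372
Optimal cost = €2361.
Saving = 2576 − 2361 = €215.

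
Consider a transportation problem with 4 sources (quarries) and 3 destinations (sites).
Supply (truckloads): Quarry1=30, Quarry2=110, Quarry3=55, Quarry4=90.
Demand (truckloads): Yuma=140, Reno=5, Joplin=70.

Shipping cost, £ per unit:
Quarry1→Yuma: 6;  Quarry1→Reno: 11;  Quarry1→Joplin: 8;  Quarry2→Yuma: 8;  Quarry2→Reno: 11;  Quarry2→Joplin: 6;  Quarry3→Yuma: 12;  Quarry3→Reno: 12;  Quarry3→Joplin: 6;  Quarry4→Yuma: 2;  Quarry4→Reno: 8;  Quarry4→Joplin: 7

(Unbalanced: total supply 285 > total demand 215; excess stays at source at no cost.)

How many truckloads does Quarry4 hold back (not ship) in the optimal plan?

Minimum-cost shipments:
  Quarry1 to Yuma: 30 × £6 = £180
  Quarry2 to Yuma: 20 × £8 = £160
  Quarry2 to Reno: 5 × £11 = £55
  Quarry2 to Joplin: 15 × £6 = £90
  Quarry3 to Joplin: 55 × £6 = £330
  Quarry4 to Yuma: 90 × £2 = £180
Total cost = £995.
Quarry4 ships 90 of its 90, leaving 0.

0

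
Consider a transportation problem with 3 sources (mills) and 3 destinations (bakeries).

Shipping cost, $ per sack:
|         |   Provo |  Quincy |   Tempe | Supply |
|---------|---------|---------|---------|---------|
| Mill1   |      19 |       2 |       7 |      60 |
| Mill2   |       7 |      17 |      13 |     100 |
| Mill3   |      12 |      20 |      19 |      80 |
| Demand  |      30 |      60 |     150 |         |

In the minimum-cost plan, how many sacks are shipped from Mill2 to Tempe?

100

Solving gives:
  Mill1–Quincy: 60 × $2 = $120
  Mill2–Tempe: 100 × $13 = $1300
  Mill3–Provo: 30 × $12 = $360
  Mill3–Tempe: 50 × $19 = $950
Total cost = $2730.
So Mill2→Tempe carries 100 sacks.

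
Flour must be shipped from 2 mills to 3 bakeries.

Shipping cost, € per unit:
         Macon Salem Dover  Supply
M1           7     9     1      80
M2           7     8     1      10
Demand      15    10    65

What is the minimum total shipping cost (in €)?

A cheapest plan:
  M1 to Macon: 15 × €7 = €105
  M1 to Dover: 65 × €1 = €65
  M2 to Salem: 10 × €8 = €80
Total = 105 + 65 + 80 = €250.
(Supply check: M1 ships 80; M2 ships 10.)

250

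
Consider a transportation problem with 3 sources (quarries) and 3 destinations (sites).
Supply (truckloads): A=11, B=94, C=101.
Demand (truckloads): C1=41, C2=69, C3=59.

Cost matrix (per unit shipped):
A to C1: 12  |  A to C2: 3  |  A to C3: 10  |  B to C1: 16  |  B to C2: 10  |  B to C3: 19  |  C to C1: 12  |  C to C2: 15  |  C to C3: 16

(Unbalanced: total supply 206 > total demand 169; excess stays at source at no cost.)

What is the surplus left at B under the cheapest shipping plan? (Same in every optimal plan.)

An optimal plan:
  A–C2: 11 × 3 = 33
  B–C2: 58 × 10 = 580
  C–C1: 41 × 12 = 492
  C–C3: 59 × 16 = 944
Total cost = 2049.
B ships 58 of its 94, leaving 36.

36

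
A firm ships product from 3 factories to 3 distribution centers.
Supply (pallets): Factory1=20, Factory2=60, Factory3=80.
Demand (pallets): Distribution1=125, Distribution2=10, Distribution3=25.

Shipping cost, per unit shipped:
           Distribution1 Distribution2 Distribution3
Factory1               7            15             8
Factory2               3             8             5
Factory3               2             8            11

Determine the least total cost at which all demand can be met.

560

Optimal allocation:
  Factory1–Distribution3: 20 × 8 = 160
  Factory2–Distribution1: 45 × 3 = 135
  Factory2–Distribution2: 10 × 8 = 80
  Factory2–Distribution3: 5 × 5 = 25
  Factory3–Distribution1: 80 × 2 = 160
Total = 160 + 135 + 80 + 25 + 160 = 560.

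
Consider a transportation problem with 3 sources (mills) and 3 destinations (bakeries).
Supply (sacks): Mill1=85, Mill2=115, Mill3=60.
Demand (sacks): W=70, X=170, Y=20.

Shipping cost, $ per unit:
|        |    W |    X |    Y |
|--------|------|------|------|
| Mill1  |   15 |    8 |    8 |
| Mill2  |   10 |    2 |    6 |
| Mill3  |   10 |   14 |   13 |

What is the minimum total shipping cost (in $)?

1580

Optimal allocation:
  Mill1→W: 10 × $15 = $150
  Mill1→X: 55 × $8 = $440
  Mill1→Y: 20 × $8 = $160
  Mill2→X: 115 × $2 = $230
  Mill3→W: 60 × $10 = $600
Total = 150 + 440 + 160 + 230 + 600 = $1580.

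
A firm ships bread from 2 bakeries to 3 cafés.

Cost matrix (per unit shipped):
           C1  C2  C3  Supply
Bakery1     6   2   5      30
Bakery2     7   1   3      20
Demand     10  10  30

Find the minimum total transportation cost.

190

One minimum-cost allocation:
  Bakery1–C1: 10 × 6 = 60
  Bakery1–C2: 10 × 2 = 20
  Bakery1–C3: 10 × 5 = 50
  Bakery2–C3: 20 × 3 = 60
Total = 60 + 20 + 50 + 60 = 190.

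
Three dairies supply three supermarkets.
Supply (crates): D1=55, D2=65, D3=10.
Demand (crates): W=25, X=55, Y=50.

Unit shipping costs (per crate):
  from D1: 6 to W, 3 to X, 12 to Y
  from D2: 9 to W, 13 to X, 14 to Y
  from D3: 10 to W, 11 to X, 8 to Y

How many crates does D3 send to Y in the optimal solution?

10

Solving gives:
  D1->X: 55 × 3 = 165
  D2->W: 25 × 9 = 225
  D2->Y: 40 × 14 = 560
  D3->Y: 10 × 8 = 80
Total cost = 1030.
So D3→Y carries 10 crates.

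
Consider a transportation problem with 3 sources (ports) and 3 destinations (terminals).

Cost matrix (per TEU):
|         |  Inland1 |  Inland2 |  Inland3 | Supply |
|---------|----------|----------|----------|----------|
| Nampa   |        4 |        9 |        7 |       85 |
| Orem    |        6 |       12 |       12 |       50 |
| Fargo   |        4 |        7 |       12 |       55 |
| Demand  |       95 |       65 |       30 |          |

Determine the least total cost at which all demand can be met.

1165

An optimal shipping plan:
  Nampa–Inland1: 45 TEU
  Nampa–Inland2: 10 TEU
  Nampa–Inland3: 30 TEU
  Orem–Inland1: 50 TEU
  Fargo–Inland2: 55 TEU
Total cost = 1165.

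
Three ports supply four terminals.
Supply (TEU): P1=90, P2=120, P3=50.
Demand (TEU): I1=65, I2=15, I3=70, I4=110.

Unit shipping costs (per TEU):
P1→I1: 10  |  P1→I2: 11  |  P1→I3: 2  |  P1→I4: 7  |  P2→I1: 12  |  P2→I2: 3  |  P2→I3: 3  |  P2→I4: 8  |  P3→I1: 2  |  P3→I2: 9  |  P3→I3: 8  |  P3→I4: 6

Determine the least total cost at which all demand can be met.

Optimal allocation:
  P1–I1: 15 TEU
  P1–I4: 75 TEU
  P2–I2: 15 TEU
  P2–I3: 70 TEU
  P2–I4: 35 TEU
  P3–I1: 50 TEU
Total cost = 1310.

1310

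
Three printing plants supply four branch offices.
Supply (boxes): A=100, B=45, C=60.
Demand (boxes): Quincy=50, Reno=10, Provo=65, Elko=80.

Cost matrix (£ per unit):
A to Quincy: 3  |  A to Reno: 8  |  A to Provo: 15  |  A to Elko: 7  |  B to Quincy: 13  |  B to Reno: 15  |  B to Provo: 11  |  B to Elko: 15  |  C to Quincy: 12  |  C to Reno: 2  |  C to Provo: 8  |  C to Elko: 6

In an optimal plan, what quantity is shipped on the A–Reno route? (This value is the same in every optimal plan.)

Solving gives:
  A->Quincy: 50 × £3 = £150
  A->Elko: 50 × £7 = £350
  B->Provo: 45 × £11 = £495
  C->Reno: 10 × £2 = £20
  C->Provo: 20 × £8 = £160
  C->Elko: 30 × £6 = £180
Total cost = £1355.
The route A→Reno is not used.

0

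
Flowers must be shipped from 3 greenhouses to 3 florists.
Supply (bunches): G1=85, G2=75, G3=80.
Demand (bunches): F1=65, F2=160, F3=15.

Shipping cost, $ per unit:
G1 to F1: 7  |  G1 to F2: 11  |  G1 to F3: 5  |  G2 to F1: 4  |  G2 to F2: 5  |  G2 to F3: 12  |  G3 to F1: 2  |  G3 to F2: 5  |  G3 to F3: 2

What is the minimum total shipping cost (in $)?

A cheapest plan:
  G1->F1: 65 × $7 = $455
  G1->F2: 5 × $11 = $55
  G1->F3: 15 × $5 = $75
  G2->F2: 75 × $5 = $375
  G3->F2: 80 × $5 = $400
Total = 455 + 55 + 75 + 375 + 400 = $1360.

1360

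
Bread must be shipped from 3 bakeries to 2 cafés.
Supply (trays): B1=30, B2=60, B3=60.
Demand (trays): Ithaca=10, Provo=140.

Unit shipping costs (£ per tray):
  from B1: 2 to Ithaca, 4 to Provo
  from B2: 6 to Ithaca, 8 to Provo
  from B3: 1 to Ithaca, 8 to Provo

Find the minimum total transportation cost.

1010

A cheapest plan:
  B1–Provo: 30 × £4 = £120
  B2–Provo: 60 × £8 = £480
  B3–Ithaca: 10 × £1 = £10
  B3–Provo: 50 × £8 = £400
Total = 120 + 480 + 10 + 400 = £1010.
(Supply check: B1 ships 30; B2 ships 60; B3 ships 60.)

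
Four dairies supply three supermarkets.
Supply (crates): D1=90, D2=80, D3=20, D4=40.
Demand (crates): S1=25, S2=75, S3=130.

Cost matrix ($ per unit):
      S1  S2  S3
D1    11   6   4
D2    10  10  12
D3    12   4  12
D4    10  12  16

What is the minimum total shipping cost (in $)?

1750

A cheapest plan:
  D1->S3: 90 × $4 = $360
  D2->S2: 40 × $10 = $400
  D2->S3: 40 × $12 = $480
  D3->S2: 20 × $4 = $80
  D4->S1: 25 × $10 = $250
  D4->S2: 15 × $12 = $180
Total = 360 + 400 + 480 + 80 + 250 + 180 = $1750.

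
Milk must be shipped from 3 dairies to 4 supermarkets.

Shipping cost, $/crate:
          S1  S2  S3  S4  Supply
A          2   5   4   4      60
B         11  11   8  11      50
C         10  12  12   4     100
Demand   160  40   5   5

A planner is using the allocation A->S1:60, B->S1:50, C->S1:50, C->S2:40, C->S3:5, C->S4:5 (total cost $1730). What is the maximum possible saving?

Current plan cost = 60·2 + 50·11 + 50·10 + 40·12 + 5·12 + 5·4 = $1730.
Optimal plan:
  A–S1: 60 crates
  B–S1: 5 crates
  B–S2: 40 crates
  B–S3: 5 crates
  C–S1: 95 crates
  C–S4: 5 crates
Optimal cost = $1625.
Saving = 1730 − 1625 = $105.

105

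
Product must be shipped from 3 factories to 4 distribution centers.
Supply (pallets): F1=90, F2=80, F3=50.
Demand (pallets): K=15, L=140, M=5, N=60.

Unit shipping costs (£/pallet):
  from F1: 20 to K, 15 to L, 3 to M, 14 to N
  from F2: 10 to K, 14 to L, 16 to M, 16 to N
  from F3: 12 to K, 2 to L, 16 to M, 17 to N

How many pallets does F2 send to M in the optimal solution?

0

The minimum-cost plan:
  F1→L: 25 pallets
  F1→M: 5 pallets
  F1→N: 60 pallets
  F2→K: 15 pallets
  F2→L: 65 pallets
  F3→L: 50 pallets
Total cost = £2390.
The route F2→M is not used.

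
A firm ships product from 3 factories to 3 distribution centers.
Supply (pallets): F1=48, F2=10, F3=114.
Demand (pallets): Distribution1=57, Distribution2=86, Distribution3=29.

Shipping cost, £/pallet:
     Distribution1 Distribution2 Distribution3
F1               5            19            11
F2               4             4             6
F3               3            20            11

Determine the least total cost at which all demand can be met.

2002

A cheapest plan:
  F1->Distribution2: 48 pallets
  F2->Distribution2: 10 pallets
  F3->Distribution1: 57 pallets
  F3->Distribution2: 28 pallets
  F3->Distribution3: 29 pallets
Total cost = £2002.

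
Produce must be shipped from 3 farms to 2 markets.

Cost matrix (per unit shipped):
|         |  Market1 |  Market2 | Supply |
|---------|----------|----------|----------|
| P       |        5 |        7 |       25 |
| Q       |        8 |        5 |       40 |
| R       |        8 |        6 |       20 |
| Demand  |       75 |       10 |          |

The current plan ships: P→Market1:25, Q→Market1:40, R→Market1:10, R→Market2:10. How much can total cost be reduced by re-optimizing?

10

Current plan cost = 25·5 + 40·8 + 10·8 + 10·6 = 585.
Optimal plan:
  P–Market1: 25 × 5 = 125
  Q–Market1: 30 × 8 = 240
  Q–Market2: 10 × 5 = 50
  R–Market1: 20 × 8 = 160
Optimal cost = 575.
Saving = 585 − 575 = 10.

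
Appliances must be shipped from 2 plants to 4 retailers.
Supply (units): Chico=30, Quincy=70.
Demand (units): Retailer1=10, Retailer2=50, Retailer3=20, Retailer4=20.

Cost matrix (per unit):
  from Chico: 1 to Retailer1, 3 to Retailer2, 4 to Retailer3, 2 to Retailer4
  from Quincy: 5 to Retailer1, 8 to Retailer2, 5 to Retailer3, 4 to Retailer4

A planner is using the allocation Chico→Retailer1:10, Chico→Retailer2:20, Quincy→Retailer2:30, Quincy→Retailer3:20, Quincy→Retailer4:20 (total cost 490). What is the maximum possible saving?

10

Current plan cost = 10·1 + 20·3 + 30·8 + 20·5 + 20·4 = 490.
Optimal plan:
  Chico->Retailer2: 30 units
  Quincy->Retailer1: 10 units
  Quincy->Retailer2: 20 units
  Quincy->Retailer3: 20 units
  Quincy->Retailer4: 20 units
Optimal cost = 480.
Saving = 490 − 480 = 10.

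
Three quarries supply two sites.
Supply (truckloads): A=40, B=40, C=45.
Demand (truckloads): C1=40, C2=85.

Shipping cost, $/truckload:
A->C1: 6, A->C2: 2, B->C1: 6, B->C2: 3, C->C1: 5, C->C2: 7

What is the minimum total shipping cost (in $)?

A cheapest plan:
  A→C2: 40 × $2 = $80
  B→C2: 40 × $3 = $120
  C→C1: 40 × $5 = $200
  C→C2: 5 × $7 = $35
Total = 80 + 120 + 200 + 35 = $435.
(Supply check: A ships 40; B ships 40; C ships 45.)

435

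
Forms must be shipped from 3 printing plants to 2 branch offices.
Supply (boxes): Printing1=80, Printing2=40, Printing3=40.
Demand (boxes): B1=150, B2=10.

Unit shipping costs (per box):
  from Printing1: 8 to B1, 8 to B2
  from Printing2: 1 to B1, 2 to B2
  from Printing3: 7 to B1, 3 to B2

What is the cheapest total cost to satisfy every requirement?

One minimum-cost allocation:
  Printing1 to B1: 80 × 8 = 640
  Printing2 to B1: 40 × 1 = 40
  Printing3 to B1: 30 × 7 = 210
  Printing3 to B2: 10 × 3 = 30
Total = 640 + 40 + 210 + 30 = 920.
(Supply check: Printing1 ships 80; Printing2 ships 40; Printing3 ships 40.)

920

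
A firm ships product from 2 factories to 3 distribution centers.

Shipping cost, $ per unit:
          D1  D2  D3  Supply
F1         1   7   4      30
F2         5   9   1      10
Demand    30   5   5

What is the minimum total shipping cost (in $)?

An optimal shipping plan:
  F1 to D1: 30 × $1 = $30
  F2 to D2: 5 × $9 = $45
  F2 to D3: 5 × $1 = $5
Total = 30 + 45 + 5 = $80.
(Supply check: F1 ships 30; F2 ships 10.)

80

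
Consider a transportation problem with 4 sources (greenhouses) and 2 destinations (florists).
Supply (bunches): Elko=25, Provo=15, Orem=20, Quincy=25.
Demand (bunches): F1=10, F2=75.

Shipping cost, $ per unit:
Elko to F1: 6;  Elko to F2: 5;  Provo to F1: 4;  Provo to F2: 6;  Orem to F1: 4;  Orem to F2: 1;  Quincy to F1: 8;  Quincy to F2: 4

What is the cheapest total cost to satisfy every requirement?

Optimal allocation:
  Elko to F2: 25 × $5 = $125
  Provo to F1: 10 × $4 = $40
  Provo to F2: 5 × $6 = $30
  Orem to F2: 20 × $1 = $20
  Quincy to F2: 25 × $4 = $100
Total = 125 + 40 + 30 + 20 + 100 = $315.

315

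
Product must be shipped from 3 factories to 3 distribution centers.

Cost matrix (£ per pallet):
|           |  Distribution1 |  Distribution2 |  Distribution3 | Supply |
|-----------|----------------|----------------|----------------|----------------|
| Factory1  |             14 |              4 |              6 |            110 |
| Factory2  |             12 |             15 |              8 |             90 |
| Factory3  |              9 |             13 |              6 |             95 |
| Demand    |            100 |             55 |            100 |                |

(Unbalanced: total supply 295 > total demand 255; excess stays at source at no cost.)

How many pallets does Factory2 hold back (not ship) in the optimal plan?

Minimum-cost shipments:
  Factory1 to Distribution2: 55 × £4 = £220
  Factory1 to Distribution3: 55 × £6 = £330
  Factory2 to Distribution1: 5 × £12 = £60
  Factory2 to Distribution3: 45 × £8 = £360
  Factory3 to Distribution1: 95 × £9 = £855
Total cost = £1825.
Factory2 ships 50 of its 90, leaving 40.

40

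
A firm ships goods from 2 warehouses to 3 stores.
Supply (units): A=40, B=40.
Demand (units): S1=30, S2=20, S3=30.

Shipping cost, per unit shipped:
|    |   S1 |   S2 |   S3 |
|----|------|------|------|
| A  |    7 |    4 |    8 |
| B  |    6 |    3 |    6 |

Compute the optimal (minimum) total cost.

Optimal allocation:
  A–S1: 30 × 7 = 210
  A–S2: 10 × 4 = 40
  B–S2: 10 × 3 = 30
  B–S3: 30 × 6 = 180
Total = 210 + 40 + 30 + 180 = 460.

460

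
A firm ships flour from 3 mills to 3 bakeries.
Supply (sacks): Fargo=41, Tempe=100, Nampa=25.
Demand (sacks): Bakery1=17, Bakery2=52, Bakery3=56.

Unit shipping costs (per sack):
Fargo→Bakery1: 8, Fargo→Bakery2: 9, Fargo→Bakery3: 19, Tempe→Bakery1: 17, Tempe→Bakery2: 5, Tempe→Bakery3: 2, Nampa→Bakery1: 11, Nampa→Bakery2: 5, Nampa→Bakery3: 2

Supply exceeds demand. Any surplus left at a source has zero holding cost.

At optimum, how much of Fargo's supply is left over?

Minimum-cost shipments:
  Fargo to Bakery1: 17 × 8 = 136
  Tempe to Bakery2: 52 × 5 = 260
  Tempe to Bakery3: 48 × 2 = 96
  Nampa to Bakery3: 8 × 2 = 16
Total cost = 508.
Fargo ships 17 of its 41, leaving 24.

24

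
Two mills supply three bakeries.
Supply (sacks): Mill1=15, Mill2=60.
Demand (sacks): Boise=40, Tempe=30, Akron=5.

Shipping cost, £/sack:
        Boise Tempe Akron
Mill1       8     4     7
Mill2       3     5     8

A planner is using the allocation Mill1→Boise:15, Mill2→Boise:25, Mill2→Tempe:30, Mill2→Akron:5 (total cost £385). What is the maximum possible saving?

90

Current plan cost = 15·8 + 25·3 + 30·5 + 5·8 = £385.
Optimal plan:
  Mill1->Tempe: 15 sacks
  Mill2->Boise: 40 sacks
  Mill2->Tempe: 15 sacks
  Mill2->Akron: 5 sacks
Optimal cost = £295.
Saving = 385 − 295 = £90.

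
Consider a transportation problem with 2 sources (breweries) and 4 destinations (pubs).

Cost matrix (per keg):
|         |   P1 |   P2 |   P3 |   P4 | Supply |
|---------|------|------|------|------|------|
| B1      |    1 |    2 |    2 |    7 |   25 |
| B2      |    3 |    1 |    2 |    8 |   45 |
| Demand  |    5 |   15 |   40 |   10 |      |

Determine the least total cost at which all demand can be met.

170

An optimal shipping plan:
  B1–P1: 5 × 1 = 5
  B1–P3: 10 × 2 = 20
  B1–P4: 10 × 7 = 70
  B2–P2: 15 × 1 = 15
  B2–P3: 30 × 2 = 60
Total = 5 + 20 + 70 + 15 + 60 = 170.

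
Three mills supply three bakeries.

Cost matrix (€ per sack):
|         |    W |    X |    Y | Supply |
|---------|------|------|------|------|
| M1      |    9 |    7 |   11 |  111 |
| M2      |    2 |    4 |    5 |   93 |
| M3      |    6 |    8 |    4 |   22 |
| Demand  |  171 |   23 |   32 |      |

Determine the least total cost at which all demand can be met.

1247

An optimal shipping plan:
  M1->W: 78 sacks
  M1->X: 23 sacks
  M1->Y: 10 sacks
  M2->W: 93 sacks
  M3->Y: 22 sacks
Total cost = €1247.
(Supply check: M1 ships 111; M2 ships 93; M3 ships 22.)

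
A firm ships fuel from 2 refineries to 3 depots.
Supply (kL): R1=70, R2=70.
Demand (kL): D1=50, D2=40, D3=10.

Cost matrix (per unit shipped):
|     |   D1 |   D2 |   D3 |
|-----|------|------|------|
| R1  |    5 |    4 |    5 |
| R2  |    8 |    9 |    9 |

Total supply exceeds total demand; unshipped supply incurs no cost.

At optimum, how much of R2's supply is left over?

Minimum-cost shipments:
  R1–D1: 20 kL
  R1–D2: 40 kL
  R1–D3: 10 kL
  R2–D1: 30 kL
Total cost = 550.
R2 ships 30 of its 70, leaving 40.

40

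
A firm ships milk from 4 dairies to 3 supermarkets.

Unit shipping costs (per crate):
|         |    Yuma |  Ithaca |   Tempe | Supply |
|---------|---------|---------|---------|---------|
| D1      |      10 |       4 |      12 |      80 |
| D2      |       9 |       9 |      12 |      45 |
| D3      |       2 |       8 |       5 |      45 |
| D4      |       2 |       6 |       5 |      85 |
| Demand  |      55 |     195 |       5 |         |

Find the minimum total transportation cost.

1280

One minimum-cost allocation:
  D1->Ithaca: 80 × 4 = 320
  D2->Ithaca: 45 × 9 = 405
  D3->Yuma: 45 × 2 = 90
  D4->Yuma: 10 × 2 = 20
  D4->Ithaca: 70 × 6 = 420
  D4->Tempe: 5 × 5 = 25
Total = 320 + 405 + 90 + 20 + 420 + 25 = 1280.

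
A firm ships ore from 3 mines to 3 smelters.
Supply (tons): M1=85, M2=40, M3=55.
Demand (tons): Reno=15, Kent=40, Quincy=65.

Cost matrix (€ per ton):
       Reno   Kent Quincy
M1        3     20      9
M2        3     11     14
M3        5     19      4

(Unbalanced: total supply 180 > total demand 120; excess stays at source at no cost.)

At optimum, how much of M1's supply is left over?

60

An optimal plan:
  M1–Reno: 15 tons
  M1–Quincy: 10 tons
  M2–Kent: 40 tons
  M3–Quincy: 55 tons
Total cost = €795.
M1 ships 25 of its 85, leaving 60.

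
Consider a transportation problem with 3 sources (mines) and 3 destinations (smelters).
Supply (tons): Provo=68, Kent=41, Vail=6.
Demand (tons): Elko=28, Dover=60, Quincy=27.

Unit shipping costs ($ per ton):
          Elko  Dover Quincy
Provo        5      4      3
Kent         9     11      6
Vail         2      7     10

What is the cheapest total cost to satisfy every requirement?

One minimum-cost allocation:
  Provo->Elko: 8 × $5 = $40
  Provo->Dover: 60 × $4 = $240
  Kent->Elko: 14 × $9 = $126
  Kent->Quincy: 27 × $6 = $162
  Vail->Elko: 6 × $2 = $12
Total = 40 + 240 + 126 + 162 + 12 = $580.

580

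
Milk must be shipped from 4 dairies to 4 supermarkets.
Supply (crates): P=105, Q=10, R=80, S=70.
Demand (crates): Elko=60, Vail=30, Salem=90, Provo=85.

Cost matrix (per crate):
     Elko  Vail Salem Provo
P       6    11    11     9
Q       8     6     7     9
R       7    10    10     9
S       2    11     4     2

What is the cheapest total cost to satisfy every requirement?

One minimum-cost allocation:
  P→Elko: 60 crates
  P→Vail: 20 crates
  P→Provo: 25 crates
  Q→Vail: 10 crates
  R→Salem: 80 crates
  S→Salem: 10 crates
  S→Provo: 60 crates
Total cost = 1825.

1825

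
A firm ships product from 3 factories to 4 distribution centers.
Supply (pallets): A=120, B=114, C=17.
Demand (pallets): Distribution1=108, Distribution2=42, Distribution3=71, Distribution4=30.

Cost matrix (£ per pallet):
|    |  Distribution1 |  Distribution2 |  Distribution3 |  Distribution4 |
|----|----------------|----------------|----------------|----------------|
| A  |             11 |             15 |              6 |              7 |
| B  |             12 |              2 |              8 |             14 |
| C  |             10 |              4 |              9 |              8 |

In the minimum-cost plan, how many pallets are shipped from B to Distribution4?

Solving gives:
  A–Distribution1: 19 × £11 = £209
  A–Distribution3: 71 × £6 = £426
  A–Distribution4: 30 × £7 = £210
  B–Distribution1: 72 × £12 = £864
  B–Distribution2: 42 × £2 = £84
  C–Distribution1: 17 × £10 = £170
Total cost = £1963.
The route B→Distribution4 is not used.

0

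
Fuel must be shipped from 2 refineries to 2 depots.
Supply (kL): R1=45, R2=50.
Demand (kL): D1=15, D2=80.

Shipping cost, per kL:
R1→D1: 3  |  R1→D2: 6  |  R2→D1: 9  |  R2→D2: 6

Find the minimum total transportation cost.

One minimum-cost allocation:
  R1→D1: 15 × 3 = 45
  R1→D2: 30 × 6 = 180
  R2→D2: 50 × 6 = 300
Total = 45 + 180 + 300 = 525.
(Supply check: R1 ships 45; R2 ships 50.)

525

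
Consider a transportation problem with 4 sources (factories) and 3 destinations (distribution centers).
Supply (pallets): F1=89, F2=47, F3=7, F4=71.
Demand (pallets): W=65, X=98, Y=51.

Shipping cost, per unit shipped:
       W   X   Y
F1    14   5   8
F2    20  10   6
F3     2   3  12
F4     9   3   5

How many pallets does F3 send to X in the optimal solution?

0

Solving gives:
  F1–X: 89 × 5 = 445
  F2–Y: 47 × 6 = 282
  F3–W: 7 × 2 = 14
  F4–W: 58 × 9 = 522
  F4–X: 9 × 3 = 27
  F4–Y: 4 × 5 = 20
Total cost = 1310.
The route F3→X is not used.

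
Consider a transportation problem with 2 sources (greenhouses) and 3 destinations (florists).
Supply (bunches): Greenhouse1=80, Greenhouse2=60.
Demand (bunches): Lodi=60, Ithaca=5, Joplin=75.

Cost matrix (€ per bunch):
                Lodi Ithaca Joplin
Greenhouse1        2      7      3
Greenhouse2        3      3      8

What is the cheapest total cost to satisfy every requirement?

415

Optimal allocation:
  Greenhouse1–Lodi: 5 × €2 = €10
  Greenhouse1–Joplin: 75 × €3 = €225
  Greenhouse2–Lodi: 55 × €3 = €165
  Greenhouse2–Ithaca: 5 × €3 = €15
Total = 10 + 225 + 165 + 15 = €415.
(Supply check: Greenhouse1 ships 80; Greenhouse2 ships 60.)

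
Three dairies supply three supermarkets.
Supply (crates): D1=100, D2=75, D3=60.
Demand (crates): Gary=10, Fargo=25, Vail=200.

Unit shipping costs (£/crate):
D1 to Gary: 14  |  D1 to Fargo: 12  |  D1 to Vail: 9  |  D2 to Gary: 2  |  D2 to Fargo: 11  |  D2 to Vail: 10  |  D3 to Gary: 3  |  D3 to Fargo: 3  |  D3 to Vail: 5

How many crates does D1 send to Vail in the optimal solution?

Solving gives:
  D1→Vail: 100 × £9 = £900
  D2→Gary: 10 × £2 = £20
  D2→Vail: 65 × £10 = £650
  D3→Fargo: 25 × £3 = £75
  D3→Vail: 35 × £5 = £175
Total cost = £1820.
So D1→Vail carries 100 crates.

100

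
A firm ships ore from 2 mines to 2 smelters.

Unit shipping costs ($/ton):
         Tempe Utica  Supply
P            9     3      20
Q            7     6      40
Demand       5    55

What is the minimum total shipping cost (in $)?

A cheapest plan:
  P to Utica: 20 × $3 = $60
  Q to Tempe: 5 × $7 = $35
  Q to Utica: 35 × $6 = $210
Total = 60 + 35 + 210 = $305.
(Supply check: P ships 20; Q ships 40.)

305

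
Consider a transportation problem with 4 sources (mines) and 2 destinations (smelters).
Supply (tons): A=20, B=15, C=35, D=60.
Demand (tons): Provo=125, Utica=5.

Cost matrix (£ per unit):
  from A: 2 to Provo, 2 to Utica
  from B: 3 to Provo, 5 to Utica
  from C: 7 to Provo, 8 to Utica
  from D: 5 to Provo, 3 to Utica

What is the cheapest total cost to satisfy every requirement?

An optimal shipping plan:
  A–Provo: 20 × £2 = £40
  B–Provo: 15 × £3 = £45
  C–Provo: 35 × £7 = £245
  D–Provo: 55 × £5 = £275
  D–Utica: 5 × £3 = £15
Total = 40 + 45 + 245 + 275 + 15 = £620.
(Supply check: A ships 20; B ships 15; C ships 35; D ships 60.)

620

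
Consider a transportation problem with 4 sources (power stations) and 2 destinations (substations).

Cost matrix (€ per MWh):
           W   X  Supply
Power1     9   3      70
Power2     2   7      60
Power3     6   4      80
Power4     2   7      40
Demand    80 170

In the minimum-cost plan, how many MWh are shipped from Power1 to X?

The minimum-cost plan:
  Power1->X: 70 × €3 = €210
  Power2->W: 60 × €2 = €120
  Power3->X: 80 × €4 = €320
  Power4->W: 20 × €2 = €40
  Power4->X: 20 × €7 = €140
Total cost = €830.
So Power1→X carries 70 MWh.

70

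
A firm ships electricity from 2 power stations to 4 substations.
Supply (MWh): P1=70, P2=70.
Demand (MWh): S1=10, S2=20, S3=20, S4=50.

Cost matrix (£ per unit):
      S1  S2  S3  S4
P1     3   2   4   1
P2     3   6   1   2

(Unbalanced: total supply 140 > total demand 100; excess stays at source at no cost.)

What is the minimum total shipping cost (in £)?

One minimum-cost allocation:
  P1→S2: 20 × £2 = £40
  P1→S4: 50 × £1 = £50
  P2→S1: 10 × £3 = £30
  P2→S3: 20 × £1 = £20
Total = 40 + 50 + 30 + 20 = £140.
(Supply check: P1 ships 70; P2 ships 30.)

140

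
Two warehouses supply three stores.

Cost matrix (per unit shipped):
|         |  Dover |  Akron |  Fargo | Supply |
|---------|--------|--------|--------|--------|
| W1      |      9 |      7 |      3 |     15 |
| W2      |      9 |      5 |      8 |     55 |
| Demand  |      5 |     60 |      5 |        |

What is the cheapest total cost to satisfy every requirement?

One minimum-cost allocation:
  W1–Dover: 5 × 9 = 45
  W1–Akron: 5 × 7 = 35
  W1–Fargo: 5 × 3 = 15
  W2–Akron: 55 × 5 = 275
Total = 45 + 35 + 15 + 275 = 370.
(Supply check: W1 ships 15; W2 ships 55.)

370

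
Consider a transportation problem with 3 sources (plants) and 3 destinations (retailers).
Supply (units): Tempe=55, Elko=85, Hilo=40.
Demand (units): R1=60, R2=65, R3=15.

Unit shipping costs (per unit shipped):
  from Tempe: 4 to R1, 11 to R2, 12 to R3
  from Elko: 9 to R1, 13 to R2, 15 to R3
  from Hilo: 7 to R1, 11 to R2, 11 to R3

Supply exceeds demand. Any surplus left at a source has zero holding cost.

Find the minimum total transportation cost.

A cheapest plan:
  Tempe->R1: 55 × 4 = 220
  Elko->R2: 45 × 13 = 585
  Hilo->R1: 5 × 7 = 35
  Hilo->R2: 20 × 11 = 220
  Hilo->R3: 15 × 11 = 165
Total = 220 + 585 + 35 + 220 + 165 = 1225.

1225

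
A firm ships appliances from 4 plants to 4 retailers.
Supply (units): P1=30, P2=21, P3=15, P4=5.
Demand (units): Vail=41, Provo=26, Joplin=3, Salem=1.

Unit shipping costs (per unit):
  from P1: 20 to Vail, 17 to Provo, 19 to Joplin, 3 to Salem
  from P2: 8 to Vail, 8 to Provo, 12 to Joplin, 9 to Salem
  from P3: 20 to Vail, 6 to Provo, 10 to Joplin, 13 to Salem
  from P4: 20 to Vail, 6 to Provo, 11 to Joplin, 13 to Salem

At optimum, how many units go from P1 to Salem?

The minimum-cost plan:
  P1 to Vail: 20 × 20 = 400
  P1 to Provo: 6 × 17 = 102
  P1 to Joplin: 3 × 19 = 57
  P1 to Salem: 1 × 3 = 3
  P2 to Vail: 21 × 8 = 168
  P3 to Provo: 15 × 6 = 90
  P4 to Provo: 5 × 6 = 30
Total cost = 850.
So P1→Salem carries 1 units.

1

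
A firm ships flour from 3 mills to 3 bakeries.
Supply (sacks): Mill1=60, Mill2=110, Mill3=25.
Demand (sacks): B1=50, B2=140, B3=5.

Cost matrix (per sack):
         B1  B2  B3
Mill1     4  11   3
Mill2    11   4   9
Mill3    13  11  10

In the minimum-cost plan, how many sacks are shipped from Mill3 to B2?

Optimal shipments:
  Mill1 to B1: 50 sacks
  Mill1 to B2: 5 sacks
  Mill1 to B3: 5 sacks
  Mill2 to B2: 110 sacks
  Mill3 to B2: 25 sacks
Total cost = 985.
So Mill3→B2 carries 25 sacks.

25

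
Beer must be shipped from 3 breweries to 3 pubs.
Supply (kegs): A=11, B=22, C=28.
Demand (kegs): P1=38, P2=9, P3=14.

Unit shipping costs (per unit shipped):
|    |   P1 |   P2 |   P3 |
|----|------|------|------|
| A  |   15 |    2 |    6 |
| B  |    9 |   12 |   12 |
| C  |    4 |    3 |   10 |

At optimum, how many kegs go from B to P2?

0

The minimum-cost plan:
  A→P3: 11 × 6 = 66
  B→P1: 19 × 9 = 171
  B→P3: 3 × 12 = 36
  C→P1: 19 × 4 = 76
  C→P2: 9 × 3 = 27
Total cost = 376.
The route B→P2 is not used.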